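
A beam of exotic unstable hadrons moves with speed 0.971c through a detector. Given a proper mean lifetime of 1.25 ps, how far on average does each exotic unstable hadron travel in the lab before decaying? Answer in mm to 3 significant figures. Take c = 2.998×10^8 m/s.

d ≈ 1.52 mm

γ = 1/√(1 − 0.971²) = 4.1827
Dilated lifetime: Δt = γτ₀ = 4.1827 × 1.25 ps = 5.2284 ps
d = vΔt = 0.971c × 5.2284 ps = 2.9111×10^8 m/s × 5.2284×10^-12 s = 1.52 mm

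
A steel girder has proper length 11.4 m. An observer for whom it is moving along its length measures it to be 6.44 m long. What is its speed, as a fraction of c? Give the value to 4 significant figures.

β ≈ 0.8252

γ = L₀/L = 11.4/6.44 = 1.77019
β = √(1 − 1/γ²) = 0.8252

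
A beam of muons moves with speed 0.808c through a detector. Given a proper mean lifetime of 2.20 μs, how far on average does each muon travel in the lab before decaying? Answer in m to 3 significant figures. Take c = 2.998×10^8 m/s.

γ = 1/√(1 − 0.808²) = 1.6973
Dilated lifetime: Δt = γτ₀ = 1.6973 × 2.20 μs = 3.7340 μs
d = vΔt = 0.808c × 3.7340 μs = 2.4224×10^8 m/s × 3.7340×10^-6 s = 905 m

d ≈ 905 m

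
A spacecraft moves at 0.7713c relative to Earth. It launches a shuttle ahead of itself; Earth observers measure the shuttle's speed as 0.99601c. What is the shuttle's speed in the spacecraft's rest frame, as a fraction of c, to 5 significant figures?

Inverse velocity addition: u' = (u − v)/(1 − uv/c²)
= (0.99601 − 0.7713)/(1 − 0.99601×0.7713) = 0.22471/0.2317775 = 0.96951

u' ≈ 0.96951c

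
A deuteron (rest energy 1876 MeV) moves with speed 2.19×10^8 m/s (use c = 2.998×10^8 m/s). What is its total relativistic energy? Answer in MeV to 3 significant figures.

E ≈ 2750 MeV

β = v/c = 2.19×10^8 / 2.998×10^8 = 0.73049
γ = 1/√(1 − 0.73049²) = 1.4643
E = γm₀c² = 1.4643 × 1876 MeV = 2750 MeV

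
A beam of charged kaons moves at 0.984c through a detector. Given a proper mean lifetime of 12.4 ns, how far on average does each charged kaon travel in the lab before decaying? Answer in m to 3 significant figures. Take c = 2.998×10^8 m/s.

γ = 1/√(1 − 0.984²) = 5.6127
Dilated lifetime: Δt = γτ₀ = 5.6127 × 12.4 ns = 69.597 ns
d = vΔt = 0.984c × 69.597 ns = 2.9500×10^8 m/s × 6.9597×10^-8 s = 20.5 m

d ≈ 20.5 m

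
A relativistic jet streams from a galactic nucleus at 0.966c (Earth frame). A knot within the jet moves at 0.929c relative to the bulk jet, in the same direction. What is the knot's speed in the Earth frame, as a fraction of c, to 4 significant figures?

Relativistic velocity addition: u = (u' + v)/(1 + u'v/c²)
= (0.929 + 0.966)/(1 + 0.929×0.966) = 1.895/1.89741 = 0.9987

u ≈ 0.9987c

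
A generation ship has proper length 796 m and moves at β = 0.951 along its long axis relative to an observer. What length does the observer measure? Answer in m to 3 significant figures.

L ≈ 246 m

γ = 1/√(1 − 0.951²) = 3.2342
Length contraction: L = L₀/γ = 796/3.2342 = 246 m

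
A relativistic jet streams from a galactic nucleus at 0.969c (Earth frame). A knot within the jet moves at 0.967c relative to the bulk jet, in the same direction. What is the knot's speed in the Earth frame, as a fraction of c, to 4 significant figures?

u ≈ 0.9995c

Relativistic velocity addition: u = (u' + v)/(1 + u'v/c²)
= (0.967 + 0.969)/(1 + 0.967×0.969) = 1.936/1.93702 = 0.9995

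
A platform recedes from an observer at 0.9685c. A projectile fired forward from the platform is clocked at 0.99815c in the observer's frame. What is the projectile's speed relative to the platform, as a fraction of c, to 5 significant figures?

u' ≈ 0.89061c

Inverse velocity addition: u' = (u − v)/(1 − uv/c²)
= (0.99815 − 0.9685)/(1 − 0.99815×0.9685) = 0.029650/0.03329172 = 0.89061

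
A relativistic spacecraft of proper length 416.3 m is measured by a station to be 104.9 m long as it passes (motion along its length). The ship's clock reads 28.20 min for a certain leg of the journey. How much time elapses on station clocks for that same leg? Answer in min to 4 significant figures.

Length contraction ⇒ γ = L₀/L = 416.3/104.9 = 3.96854
Time dilation: Δt = γτ₀ = 3.96854 × 28.20 min = 111.9 min

Δt ≈ 111.9 min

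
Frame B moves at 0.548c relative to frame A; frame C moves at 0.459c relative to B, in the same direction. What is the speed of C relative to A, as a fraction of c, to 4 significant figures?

Compose boost 2: (0.459 + 0.548)/(1 + 0.459×0.548) = 1.007/1.25153 = 0.8046

u ≈ 0.8046c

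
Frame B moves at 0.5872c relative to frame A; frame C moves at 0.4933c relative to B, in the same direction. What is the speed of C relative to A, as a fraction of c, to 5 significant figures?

Compose boost 2: (0.4933 + 0.5872)/(1 + 0.4933×0.5872) = 1.0805/1.289666 = 0.83781

u ≈ 0.83781c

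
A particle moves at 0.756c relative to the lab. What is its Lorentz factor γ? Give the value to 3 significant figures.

γ ≈ 1.53

γ = 1/√(1 − β²) = 1/√(1 − 0.756²) = 1/√(0.42846) = 1.53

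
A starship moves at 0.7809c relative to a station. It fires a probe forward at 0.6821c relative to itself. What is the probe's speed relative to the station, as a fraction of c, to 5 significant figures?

u ≈ 0.95455c

Relativistic velocity addition: u = (u' + v)/(1 + u'v/c²)
= (0.6821 + 0.7809)/(1 + 0.6821×0.7809) = 1.4630/1.532652 = 0.95455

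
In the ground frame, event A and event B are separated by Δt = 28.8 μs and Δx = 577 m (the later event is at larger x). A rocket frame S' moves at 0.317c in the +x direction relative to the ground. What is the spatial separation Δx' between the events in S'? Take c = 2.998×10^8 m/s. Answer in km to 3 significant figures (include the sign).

Δx' ≈ -2.28 km

γ = 1/√(1 − 0.317²) = 1.0544
Δx' = γ(Δx − vΔt) = 1.0544 × (577 m − 0.317×(2.998×10^8 m/s)×28.8×10^-6 s)
= 1.0544 × (-2160.1 m) = -2.28 km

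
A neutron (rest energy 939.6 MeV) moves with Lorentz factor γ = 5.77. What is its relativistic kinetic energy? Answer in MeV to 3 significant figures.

γ = 5.77 (given)
K = (γ − 1)m₀c² = (5.77 − 1) × 939.6 MeV = 4.7700 × 939.6 MeV = 4480 MeV

K ≈ 4480 MeV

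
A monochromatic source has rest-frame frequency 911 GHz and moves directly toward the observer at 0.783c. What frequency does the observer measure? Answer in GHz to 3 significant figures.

Relativistic Doppler: f_obs = f_src √((1+β)/(1−β))
= 911 × √(1.7830/0.21700) = 911 × 2.8665 = 2610 GHz

f_obs ≈ 2610 GHz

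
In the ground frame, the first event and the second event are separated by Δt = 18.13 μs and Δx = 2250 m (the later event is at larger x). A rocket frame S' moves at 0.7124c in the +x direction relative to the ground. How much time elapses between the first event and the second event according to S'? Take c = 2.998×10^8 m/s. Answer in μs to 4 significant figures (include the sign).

Δt' ≈ 18.22 μs

γ = 1/√(1 − 0.7124²) = 1.42496
Δt' = γ(Δt − vΔx/c²) = 1.42496 × (18.13 μs − 0.7124×2250 m / (2.998×10^8 m/s))
= 1.42496 × (12.7834 μs) = 18.22 μs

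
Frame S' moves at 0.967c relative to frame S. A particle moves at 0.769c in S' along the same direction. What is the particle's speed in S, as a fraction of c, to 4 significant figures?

Relativistic velocity addition: u = (u' + v)/(1 + u'v/c²)
= (0.769 + 0.967)/(1 + 0.769×0.967) = 1.736/1.74362 = 0.9956

u ≈ 0.9956c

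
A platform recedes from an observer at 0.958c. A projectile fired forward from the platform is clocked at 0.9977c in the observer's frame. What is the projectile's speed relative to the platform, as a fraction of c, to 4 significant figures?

Inverse velocity addition: u' = (u − v)/(1 − uv/c²)
= (0.9977 − 0.958)/(1 − 0.9977×0.958) = 0.03970/0.0442034 = 0.8981

u' ≈ 0.8981c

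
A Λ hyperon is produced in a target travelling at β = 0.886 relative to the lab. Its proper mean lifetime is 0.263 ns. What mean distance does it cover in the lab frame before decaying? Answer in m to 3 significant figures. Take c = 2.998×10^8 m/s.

d ≈ 0.151 m

γ = 1/√(1 − 0.886²) = 2.1566
Dilated lifetime: Δt = γτ₀ = 2.1566 × 0.263 ns = 0.56720 ns
d = vΔt = 0.886c × 0.56720 ns = 2.6562×10^8 m/s × 5.6720×10^-10 s = 0.151 m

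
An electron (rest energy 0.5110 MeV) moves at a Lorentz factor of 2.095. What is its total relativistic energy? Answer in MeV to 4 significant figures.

E ≈ 1.071 MeV

γ = 2.095 (given)
E = γm₀c² = 2.095 × 0.5110 MeV = 1.071 MeV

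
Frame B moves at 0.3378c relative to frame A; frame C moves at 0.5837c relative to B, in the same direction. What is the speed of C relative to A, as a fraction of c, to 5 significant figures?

Compose boost 2: (0.5837 + 0.3378)/(1 + 0.5837×0.3378) = 0.92150/1.197174 = 0.76973

u ≈ 0.76973c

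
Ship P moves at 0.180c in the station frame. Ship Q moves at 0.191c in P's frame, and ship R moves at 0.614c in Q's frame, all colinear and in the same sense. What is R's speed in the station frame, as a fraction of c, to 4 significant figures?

u ≈ 0.7971c

Compose boost 2: (0.191 + 0.180)/(1 + 0.191×0.180) = 0.3710/1.03438 = 0.358669
Compose boost 3: (0.614 + 0.358669)/(1 + 0.614×0.358669) = 0.972669/1.22022 = 0.7971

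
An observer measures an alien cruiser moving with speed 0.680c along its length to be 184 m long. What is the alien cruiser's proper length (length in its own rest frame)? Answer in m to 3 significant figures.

γ = 1/√(1 − 0.680²) = 1.3639
L₀ = γL = 1.3639 × 184 = 251 m

L₀ ≈ 251 m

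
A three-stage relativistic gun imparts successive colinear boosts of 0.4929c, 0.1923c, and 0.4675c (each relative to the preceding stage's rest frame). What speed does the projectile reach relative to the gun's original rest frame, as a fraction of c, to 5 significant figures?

u ≈ 0.84588c

Compose boost 2: (0.1923 + 0.4929)/(1 + 0.1923×0.4929) = 0.68520/1.094785 = 0.6258765
Compose boost 3: (0.4675 + 0.6258765)/(1 + 0.4675×0.6258765) = 1.093377/1.292597 = 0.84588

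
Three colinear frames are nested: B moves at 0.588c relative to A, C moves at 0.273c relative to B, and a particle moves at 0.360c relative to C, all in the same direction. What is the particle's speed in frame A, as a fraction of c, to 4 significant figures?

u ≈ 0.8696c

Compose boost 2: (0.273 + 0.588)/(1 + 0.273×0.588) = 0.8610/1.16052 = 0.741906
Compose boost 3: (0.360 + 0.741906)/(1 + 0.360×0.741906) = 1.10191/1.26709 = 0.8696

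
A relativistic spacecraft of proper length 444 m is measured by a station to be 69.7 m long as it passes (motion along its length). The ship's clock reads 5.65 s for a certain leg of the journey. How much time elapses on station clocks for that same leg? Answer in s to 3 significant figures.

Length contraction ⇒ γ = L₀/L = 444/69.7 = 6.3702
Time dilation: Δt = γτ₀ = 6.3702 × 5.65 s = 36.0 s

Δt ≈ 36.0 s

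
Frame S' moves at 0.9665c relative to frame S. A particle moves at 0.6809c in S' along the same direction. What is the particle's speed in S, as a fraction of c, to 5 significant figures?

u ≈ 0.99355c

Relativistic velocity addition: u = (u' + v)/(1 + u'v/c²)
= (0.6809 + 0.9665)/(1 + 0.6809×0.9665) = 1.6474/1.658090 = 0.99355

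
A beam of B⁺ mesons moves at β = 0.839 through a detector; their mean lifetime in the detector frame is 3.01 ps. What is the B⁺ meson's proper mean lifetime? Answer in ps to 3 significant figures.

γ = 1/√(1 − 0.839²) = 1.8378
Proper time: τ₀ = Δt/γ = 3.01/1.8378 = 1.64 ps

τ₀ ≈ 1.64 ps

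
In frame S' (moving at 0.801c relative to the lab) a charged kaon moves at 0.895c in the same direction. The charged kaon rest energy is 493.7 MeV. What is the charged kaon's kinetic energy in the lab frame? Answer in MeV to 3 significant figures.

u_lab = (0.895 + 0.801)/(1 + 0.895×0.801) = 0.987830
γ = 1/√(1 − 0.987830²) = 6.4293
K = (γ − 1)m₀c² = (6.4293 − 1) × 493.7 = 5.4293 × 493.7 = 2680 MeV

K ≈ 2680 MeV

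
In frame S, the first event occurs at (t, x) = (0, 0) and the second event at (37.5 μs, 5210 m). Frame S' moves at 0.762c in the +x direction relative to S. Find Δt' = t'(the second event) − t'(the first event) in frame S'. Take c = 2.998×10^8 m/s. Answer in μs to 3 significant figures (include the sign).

Δt' ≈ 37.5 μs

γ = 1/√(1 − 0.762²) = 1.5442
Δt' = γ(Δt − vΔx/c²) = 1.5442 × (37.5 μs − 0.762×5210 m / (2.998×10^8 m/s))
= 1.5442 × (24.258 μs) = 37.5 μs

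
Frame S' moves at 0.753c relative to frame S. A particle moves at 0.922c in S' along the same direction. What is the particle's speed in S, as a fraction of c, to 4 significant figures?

Relativistic velocity addition: u = (u' + v)/(1 + u'v/c²)
= (0.922 + 0.753)/(1 + 0.922×0.753) = 1.675/1.69427 = 0.9886

u ≈ 0.9886c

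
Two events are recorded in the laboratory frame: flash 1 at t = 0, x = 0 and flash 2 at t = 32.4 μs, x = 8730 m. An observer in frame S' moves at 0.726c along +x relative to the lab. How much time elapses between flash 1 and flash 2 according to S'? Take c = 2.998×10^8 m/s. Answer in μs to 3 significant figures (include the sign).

γ = 1/√(1 − 0.726²) = 1.4541
Δt' = γ(Δt − vΔx/c²) = 1.4541 × (32.4 μs − 0.726×8730 m / (2.998×10^8 m/s))
= 1.4541 × (11.259 μs) = 16.4 μs

Δt' ≈ 16.4 μs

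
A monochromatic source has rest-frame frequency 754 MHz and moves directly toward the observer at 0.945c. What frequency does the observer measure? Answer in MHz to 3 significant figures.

Relativistic Doppler: f_obs = f_src √((1+β)/(1−β))
= 754 × √(1.9450/0.055000) = 754 × 5.9467 = 4480 MHz

f_obs ≈ 4480 MHz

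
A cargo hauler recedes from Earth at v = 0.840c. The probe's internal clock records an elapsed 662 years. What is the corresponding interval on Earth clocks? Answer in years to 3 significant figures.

Δt ≈ 1220 years

γ = 1/√(1 − 0.840²) = 1.8430
Time dilation: Δt = γτ₀ = 1.8430 × 662 years = 1220 years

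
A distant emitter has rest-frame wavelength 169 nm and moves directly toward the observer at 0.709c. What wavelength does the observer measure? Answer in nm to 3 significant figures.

λ_obs ≈ 69.7 nm

Relativistic Doppler: λ_obs = λ_src √((1−β)/(1+β))
= 169 × √(0.29100/1.7090) = 169 × 0.41264 = 69.7 nm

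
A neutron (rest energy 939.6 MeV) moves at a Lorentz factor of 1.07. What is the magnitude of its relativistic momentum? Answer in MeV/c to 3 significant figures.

β = √(1 − 1/γ²) = √(1 − 1/1.07²) = 0.35575
p = γβm₀c = 1.07 × 0.35575 × 939.6 MeV/c = 358 MeV/c

p ≈ 358 MeV/c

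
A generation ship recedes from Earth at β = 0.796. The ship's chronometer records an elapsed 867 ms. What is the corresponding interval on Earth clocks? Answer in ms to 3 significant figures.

Δt ≈ 1430 ms

γ = 1/√(1 − 0.796²) = 1.6521
Time dilation: Δt = γτ₀ = 1.6521 × 867 ms = 1430 ms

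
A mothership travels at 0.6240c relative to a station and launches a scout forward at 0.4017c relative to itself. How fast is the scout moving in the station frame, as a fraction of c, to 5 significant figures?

u ≈ 0.82013c

Compose boost 2: (0.4017 + 0.6240)/(1 + 0.4017×0.6240) = 1.0257/1.250661 = 0.82013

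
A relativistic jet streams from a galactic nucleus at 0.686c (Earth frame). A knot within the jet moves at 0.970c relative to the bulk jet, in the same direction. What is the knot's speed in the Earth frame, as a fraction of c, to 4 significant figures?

u ≈ 0.9943c

Relativistic velocity addition: u = (u' + v)/(1 + u'v/c²)
= (0.970 + 0.686)/(1 + 0.970×0.686) = 1.656/1.66542 = 0.9943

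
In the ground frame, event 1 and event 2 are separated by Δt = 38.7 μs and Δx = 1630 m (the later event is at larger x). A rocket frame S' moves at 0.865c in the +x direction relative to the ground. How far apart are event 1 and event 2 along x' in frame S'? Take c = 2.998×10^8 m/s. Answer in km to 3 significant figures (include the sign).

γ = 1/√(1 − 0.865²) = 1.9929
Δx' = γ(Δx − vΔt) = 1.9929 × (1630 m − 0.865×(2.998×10^8 m/s)×38.7×10^-6 s)
= 1.9929 × (-8406.0 m) = -16.8 km

Δx' ≈ -16.8 km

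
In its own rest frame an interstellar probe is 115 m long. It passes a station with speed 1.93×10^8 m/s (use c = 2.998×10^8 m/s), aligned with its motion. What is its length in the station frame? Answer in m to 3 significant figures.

L ≈ 88.0 m

β = v/c = 1.93×10^8 / 2.998×10^8 = 0.64376
γ = 1/√(1 − 0.64376²) = 1.3068
Length contraction: L = L₀/γ = 115/1.3068 = 88.0 m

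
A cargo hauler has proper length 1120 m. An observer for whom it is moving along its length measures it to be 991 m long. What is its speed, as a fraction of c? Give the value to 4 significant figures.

γ = L₀/L = 1120/991 = 1.13017
β = √(1 − 1/γ²) = 0.4659

β ≈ 0.4659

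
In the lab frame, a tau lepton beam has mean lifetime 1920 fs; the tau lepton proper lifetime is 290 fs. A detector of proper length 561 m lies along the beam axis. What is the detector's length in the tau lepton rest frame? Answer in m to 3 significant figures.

L ≈ 84.7 m

Time dilation ⇒ γ = Δt/τ₀ = 1920/290 = 6.6207
Length contraction: L = L₀/γ = 561/6.6207 = 84.7 m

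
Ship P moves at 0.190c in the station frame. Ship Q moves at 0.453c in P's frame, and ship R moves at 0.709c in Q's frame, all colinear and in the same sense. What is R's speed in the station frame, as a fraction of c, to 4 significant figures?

Compose boost 2: (0.453 + 0.190)/(1 + 0.453×0.190) = 0.6430/1.08607 = 0.592043
Compose boost 3: (0.709 + 0.592043)/(1 + 0.709×0.592043) = 1.30104/1.41976 = 0.9164

u ≈ 0.9164c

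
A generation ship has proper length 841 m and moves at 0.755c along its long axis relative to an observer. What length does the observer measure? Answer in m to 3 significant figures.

γ = 1/√(1 − 0.755²) = 1.5250
Length contraction: L = L₀/γ = 841/1.5250 = 551 m

L ≈ 551 m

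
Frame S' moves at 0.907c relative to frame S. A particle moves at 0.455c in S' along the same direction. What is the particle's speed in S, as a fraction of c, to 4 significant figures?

Relativistic velocity addition: u = (u' + v)/(1 + u'v/c²)
= (0.455 + 0.907)/(1 + 0.455×0.907) = 1.362/1.41268 = 0.9641

u ≈ 0.9641c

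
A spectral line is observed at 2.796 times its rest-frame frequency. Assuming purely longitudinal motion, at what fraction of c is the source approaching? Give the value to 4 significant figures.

f_obs/f_src = √((1+β)/(1−β)) = 2.796  ⇒  (1+β)/(1−β) = 7.81762
β = |1 − D²|/(1 + D²) = |1 − 7.81762|/(1 + 7.81762) = 0.7732

β ≈ 0.7732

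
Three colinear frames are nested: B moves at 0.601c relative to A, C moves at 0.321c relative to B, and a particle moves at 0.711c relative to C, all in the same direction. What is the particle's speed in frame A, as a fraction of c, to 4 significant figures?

Compose boost 2: (0.321 + 0.601)/(1 + 0.321×0.601) = 0.9220/1.19292 = 0.772893
Compose boost 3: (0.711 + 0.772893)/(1 + 0.711×0.772893) = 1.48389/1.54953 = 0.9576

u ≈ 0.9576c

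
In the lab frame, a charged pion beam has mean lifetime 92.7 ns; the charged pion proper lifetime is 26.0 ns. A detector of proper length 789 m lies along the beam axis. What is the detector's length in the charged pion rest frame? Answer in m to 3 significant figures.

Time dilation ⇒ γ = Δt/τ₀ = 92.7/26.0 = 3.5654
Length contraction: L = L₀/γ = 789/3.5654 = 221 m

L ≈ 221 m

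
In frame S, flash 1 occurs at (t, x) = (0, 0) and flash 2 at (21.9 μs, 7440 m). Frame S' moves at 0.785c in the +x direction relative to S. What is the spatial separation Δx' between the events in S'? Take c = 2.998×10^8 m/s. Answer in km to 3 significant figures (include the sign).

Δx' ≈ 3.69 km

γ = 1/√(1 − 0.785²) = 1.6142
Δx' = γ(Δx − vΔt) = 1.6142 × (7440 m − 0.785×(2.998×10^8 m/s)×21.9×10^-6 s)
= 1.6142 × (2286.0 m) = 3.69 km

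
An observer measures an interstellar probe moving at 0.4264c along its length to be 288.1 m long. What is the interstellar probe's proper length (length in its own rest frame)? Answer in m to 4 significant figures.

L₀ ≈ 318.5 m

γ = 1/√(1 − 0.4264²) = 1.10554
L₀ = γL = 1.10554 × 288.1 = 318.5 m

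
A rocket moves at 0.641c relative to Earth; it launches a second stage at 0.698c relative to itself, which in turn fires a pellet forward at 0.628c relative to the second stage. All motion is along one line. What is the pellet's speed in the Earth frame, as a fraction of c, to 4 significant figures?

Compose boost 2: (0.698 + 0.641)/(1 + 0.698×0.641) = 1.339/1.44742 = 0.925096
Compose boost 3: (0.628 + 0.925096)/(1 + 0.628×0.925096) = 1.55310/1.58096 = 0.9824

u ≈ 0.9824c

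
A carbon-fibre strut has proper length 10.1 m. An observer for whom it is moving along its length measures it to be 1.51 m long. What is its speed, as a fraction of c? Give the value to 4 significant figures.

β ≈ 0.9888

γ = L₀/L = 10.1/1.51 = 6.68874
β = √(1 − 1/γ²) = 0.9888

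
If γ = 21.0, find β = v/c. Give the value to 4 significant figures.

β ≈ 0.9989

β = √(1 − 1/γ²) = √(1 − 1/21.0²) = √(0.997732) = 0.9989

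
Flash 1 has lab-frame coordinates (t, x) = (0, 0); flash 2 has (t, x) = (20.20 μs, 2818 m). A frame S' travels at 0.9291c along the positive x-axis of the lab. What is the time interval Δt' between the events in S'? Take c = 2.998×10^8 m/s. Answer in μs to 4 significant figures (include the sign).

Δt' ≈ 31.01 μs

γ = 1/√(1 − 0.9291²) = 2.70396
Δt' = γ(Δt − vΔx/c²) = 2.70396 × (20.20 μs − 0.9291×2818 m / (2.998×10^8 m/s))
= 2.70396 × (11.4668 μs) = 31.01 μs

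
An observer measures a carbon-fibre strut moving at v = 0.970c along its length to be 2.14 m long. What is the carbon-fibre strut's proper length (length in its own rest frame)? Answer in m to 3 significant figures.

γ = 1/√(1 − 0.970²) = 4.1135
L₀ = γL = 4.1135 × 2.14 = 8.80 m

L₀ ≈ 8.80 m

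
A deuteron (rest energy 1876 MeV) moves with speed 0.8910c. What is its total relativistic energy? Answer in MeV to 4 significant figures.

γ = 1/√(1 − 0.8910²) = 2.20263
E = γm₀c² = 2.20263 × 1876 MeV = 4132 MeV

E ≈ 4132 MeV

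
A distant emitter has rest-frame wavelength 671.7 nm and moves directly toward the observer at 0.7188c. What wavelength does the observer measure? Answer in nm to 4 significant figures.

Relativistic Doppler: λ_obs = λ_src √((1−β)/(1+β))
= 671.7 × √(0.281200/1.71880) = 671.7 × 0.404478 = 271.7 nm

λ_obs ≈ 271.7 nm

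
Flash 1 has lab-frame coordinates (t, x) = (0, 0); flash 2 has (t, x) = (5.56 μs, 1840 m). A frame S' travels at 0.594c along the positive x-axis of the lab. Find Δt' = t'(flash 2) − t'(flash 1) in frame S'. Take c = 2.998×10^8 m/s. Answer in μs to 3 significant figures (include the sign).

γ = 1/√(1 − 0.594²) = 1.2431
Δt' = γ(Δt − vΔx/c²) = 1.2431 × (5.56 μs − 0.594×1840 m / (2.998×10^8 m/s))
= 1.2431 × (1.9144 μs) = 2.38 μs

Δt' ≈ 2.38 μs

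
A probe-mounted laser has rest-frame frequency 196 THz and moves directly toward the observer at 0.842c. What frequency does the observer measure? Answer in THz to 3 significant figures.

Relativistic Doppler: f_obs = f_src √((1+β)/(1−β))
= 196 × √(1.8420/0.15800) = 196 × 3.4144 = 669 THz

f_obs ≈ 669 THz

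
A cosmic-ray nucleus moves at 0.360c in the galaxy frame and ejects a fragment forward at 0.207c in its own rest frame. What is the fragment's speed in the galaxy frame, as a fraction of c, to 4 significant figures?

Compose boost 2: (0.207 + 0.360)/(1 + 0.207×0.360) = 0.5670/1.07452 = 0.5277

u ≈ 0.5277c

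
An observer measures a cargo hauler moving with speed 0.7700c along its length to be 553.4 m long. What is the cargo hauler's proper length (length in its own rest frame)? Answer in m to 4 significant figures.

γ = 1/√(1 − 0.7700²) = 1.56729
L₀ = γL = 1.56729 × 553.4 = 867.3 m

L₀ ≈ 867.3 m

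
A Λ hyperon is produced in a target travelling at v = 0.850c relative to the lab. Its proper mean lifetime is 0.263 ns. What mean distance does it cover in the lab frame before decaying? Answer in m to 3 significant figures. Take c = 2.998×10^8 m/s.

γ = 1/√(1 − 0.850²) = 1.8983
Dilated lifetime: Δt = γτ₀ = 1.8983 × 0.263 ns = 0.49926 ns
d = vΔt = 0.850c × 0.49926 ns = 2.5483×10^8 m/s × 4.9926×10^-10 s = 0.127 m

d ≈ 0.127 m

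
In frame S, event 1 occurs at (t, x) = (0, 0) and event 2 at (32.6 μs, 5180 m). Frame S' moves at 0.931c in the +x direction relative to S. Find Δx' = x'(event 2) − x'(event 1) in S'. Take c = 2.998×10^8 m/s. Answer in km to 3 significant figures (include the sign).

Δx' ≈ -10.7 km

γ = 1/√(1 − 0.931²) = 2.7396
Δx' = γ(Δx − vΔt) = 2.7396 × (5180 m − 0.931×(2.998×10^8 m/s)×32.6×10^-6 s)
= 2.7396 × (-3919.1 m) = -10.7 km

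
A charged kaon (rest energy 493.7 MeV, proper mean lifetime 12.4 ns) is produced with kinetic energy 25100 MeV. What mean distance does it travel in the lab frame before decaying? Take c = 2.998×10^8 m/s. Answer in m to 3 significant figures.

d ≈ 193 m

γ = 1 + K/(m₀c²) = 1 + 25100/493.7 = 51.841
β = √(1 − 1/γ²) = 0.99981
Dilated lifetime: γτ₀ = 51.841 × 12.4 ns = 642.82 ns
d = βc·γτ₀ = 0.99981 × (2.998×10^8 m/s) × 6.4282×10^-7 s = 193 m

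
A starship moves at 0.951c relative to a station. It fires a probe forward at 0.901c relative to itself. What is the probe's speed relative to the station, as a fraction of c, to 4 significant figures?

Relativistic velocity addition: u = (u' + v)/(1 + u'v/c²)
= (0.901 + 0.951)/(1 + 0.901×0.951) = 1.852/1.85685 = 0.9974

u ≈ 0.9974c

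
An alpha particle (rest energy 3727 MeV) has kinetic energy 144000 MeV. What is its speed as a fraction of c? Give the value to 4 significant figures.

γ = 1 + K/(m₀c²) = 1 + 144000/3727 = 39.6370
β = √(1 − 1/γ²) = 0.9997

β ≈ 0.9997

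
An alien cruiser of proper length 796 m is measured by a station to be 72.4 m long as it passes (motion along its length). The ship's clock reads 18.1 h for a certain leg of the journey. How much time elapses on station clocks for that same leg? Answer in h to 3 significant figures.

Δt ≈ 199 h

Length contraction ⇒ γ = L₀/L = 796/72.4 = 10.994
Time dilation: Δt = γτ₀ = 10.994 × 18.1 h = 199 h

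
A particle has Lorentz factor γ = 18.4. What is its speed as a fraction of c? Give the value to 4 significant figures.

β = √(1 − 1/γ²) = √(1 − 1/18.4²) = √(0.997046) = 0.9985

β ≈ 0.9985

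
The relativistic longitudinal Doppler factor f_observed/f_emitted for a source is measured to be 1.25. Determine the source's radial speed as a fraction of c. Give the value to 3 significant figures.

f_obs/f_src = √((1+β)/(1−β)) = 1.25  ⇒  (1+β)/(1−β) = 1.5625
β = |1 − D²|/(1 + D²) = |1 − 1.5625|/(1 + 1.5625) = 0.220

β ≈ 0.220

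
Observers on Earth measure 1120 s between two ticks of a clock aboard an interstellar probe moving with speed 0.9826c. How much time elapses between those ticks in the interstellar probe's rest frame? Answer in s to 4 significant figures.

γ = 1/√(1 − 0.9826²) = 5.38403
Proper time: τ₀ = Δt/γ = 1120/5.38403 = 208.0 s

τ₀ ≈ 208.0 s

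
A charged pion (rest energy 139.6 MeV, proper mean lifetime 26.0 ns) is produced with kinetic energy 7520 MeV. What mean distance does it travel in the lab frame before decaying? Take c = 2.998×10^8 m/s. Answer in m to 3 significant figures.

d ≈ 428 m

γ = 1 + K/(m₀c²) = 1 + 7520/139.6 = 54.868
β = √(1 − 1/γ²) = 0.99983
Dilated lifetime: γτ₀ = 54.868 × 26.0 ns = 1426.6 ns
d = βc·γτ₀ = 0.99983 × (2.998×10^8 m/s) × 1.4266×10^-6 s = 428 m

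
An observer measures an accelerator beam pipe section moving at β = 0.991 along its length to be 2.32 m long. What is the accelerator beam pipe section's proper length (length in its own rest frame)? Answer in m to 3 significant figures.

L₀ ≈ 17.3 m

γ = 1/√(1 − 0.991²) = 7.4704
L₀ = γL = 7.4704 × 2.32 = 17.3 m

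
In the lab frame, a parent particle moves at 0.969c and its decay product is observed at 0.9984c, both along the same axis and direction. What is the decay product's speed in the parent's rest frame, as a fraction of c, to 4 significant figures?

Inverse velocity addition: u' = (u − v)/(1 − uv/c²)
= (0.9984 − 0.969)/(1 − 0.9984×0.969) = 0.02940/0.0325504 = 0.9032

u' ≈ 0.9032c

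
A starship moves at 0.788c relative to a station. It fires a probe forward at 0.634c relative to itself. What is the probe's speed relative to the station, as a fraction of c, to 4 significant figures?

u ≈ 0.9483c

Relativistic velocity addition: u = (u' + v)/(1 + u'v/c²)
= (0.634 + 0.788)/(1 + 0.634×0.788) = 1.422/1.49959 = 0.9483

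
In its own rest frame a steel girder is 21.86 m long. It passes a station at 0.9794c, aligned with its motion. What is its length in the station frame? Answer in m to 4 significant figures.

L ≈ 4.414 m

γ = 1/√(1 − 0.9794²) = 4.95222
Length contraction: L = L₀/γ = 21.86/4.95222 = 4.414 m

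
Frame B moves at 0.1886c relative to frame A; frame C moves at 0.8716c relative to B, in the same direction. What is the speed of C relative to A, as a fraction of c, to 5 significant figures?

Compose boost 2: (0.8716 + 0.1886)/(1 + 0.8716×0.1886) = 1.0602/1.164384 = 0.91052

u ≈ 0.91052c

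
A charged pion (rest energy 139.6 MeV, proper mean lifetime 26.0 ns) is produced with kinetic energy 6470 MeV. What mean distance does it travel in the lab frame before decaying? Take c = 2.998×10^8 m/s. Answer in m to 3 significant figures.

γ = 1 + K/(m₀c²) = 1 + 6470/139.6 = 47.347
β = √(1 − 1/γ²) = 0.99978
Dilated lifetime: γτ₀ = 47.347 × 26.0 ns = 1231.0 ns
d = βc·γτ₀ = 0.99978 × (2.998×10^8 m/s) × 1.2310×10^-6 s = 369 m

d ≈ 369 m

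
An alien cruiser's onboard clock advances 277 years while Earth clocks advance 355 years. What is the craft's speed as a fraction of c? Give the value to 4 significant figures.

β ≈ 0.6254

γ = Δt/τ₀ = 355/277 = 1.28159
β = √(1 − 1/γ²) = √(1 − 1/1.28159²) = 0.6254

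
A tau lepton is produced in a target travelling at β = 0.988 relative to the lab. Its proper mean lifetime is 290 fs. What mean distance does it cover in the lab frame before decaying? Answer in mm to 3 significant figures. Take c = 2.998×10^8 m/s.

d ≈ 0.556 mm

γ = 1/√(1 − 0.988²) = 6.4744
Dilated lifetime: Δt = γτ₀ = 6.4744 × 290 fs = 1877.6 fs
d = vΔt = 0.988c × 1877.6 fs = 2.9620×10^8 m/s × 1.8776×10^-12 s = 0.556 mm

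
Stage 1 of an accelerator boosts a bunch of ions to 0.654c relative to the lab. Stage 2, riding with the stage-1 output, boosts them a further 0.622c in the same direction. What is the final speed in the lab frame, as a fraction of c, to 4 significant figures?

u ≈ 0.9070c

Compose boost 2: (0.622 + 0.654)/(1 + 0.622×0.654) = 1.276/1.40679 = 0.9070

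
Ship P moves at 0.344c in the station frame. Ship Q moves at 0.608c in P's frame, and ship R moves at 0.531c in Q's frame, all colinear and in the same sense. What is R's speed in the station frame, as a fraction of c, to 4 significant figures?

u ≈ 0.9297c

Compose boost 2: (0.608 + 0.344)/(1 + 0.608×0.344) = 0.9520/1.20915 = 0.787329
Compose boost 3: (0.531 + 0.787329)/(1 + 0.531×0.787329) = 1.31833/1.41807 = 0.9297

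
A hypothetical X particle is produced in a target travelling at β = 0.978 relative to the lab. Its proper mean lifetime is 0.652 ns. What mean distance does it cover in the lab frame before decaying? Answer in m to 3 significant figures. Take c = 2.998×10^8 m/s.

γ = 1/√(1 − 0.978²) = 4.7938
Dilated lifetime: Δt = γτ₀ = 4.7938 × 0.652 ns = 3.1255 ns
d = vΔt = 0.978c × 3.1255 ns = 2.9320×10^8 m/s × 3.1255×10^-9 s = 0.916 m

d ≈ 0.916 m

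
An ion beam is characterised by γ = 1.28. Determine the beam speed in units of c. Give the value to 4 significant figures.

β = √(1 − 1/γ²) = √(1 − 1/1.28²) = √(0.389648) = 0.6242

β ≈ 0.6242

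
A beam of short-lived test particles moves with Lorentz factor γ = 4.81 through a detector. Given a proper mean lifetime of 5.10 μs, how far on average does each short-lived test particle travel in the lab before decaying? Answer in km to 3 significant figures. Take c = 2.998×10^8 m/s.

β = √(1 − 1/γ²) = √(1 − 1/4.81²) = 0.97815
Dilated lifetime: Δt = γτ₀ = 4.81 × 5.10 μs = 24.531 μs
d = vΔt = 0.97815c × 24.531 μs = 2.9325×10^8 m/s × 2.4531×10^-5 s = 7.19 km

d ≈ 7.19 km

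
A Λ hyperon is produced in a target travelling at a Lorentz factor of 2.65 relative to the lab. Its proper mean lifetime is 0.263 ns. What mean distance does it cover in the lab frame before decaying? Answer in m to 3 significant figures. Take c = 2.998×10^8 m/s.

d ≈ 0.193 m

β = √(1 − 1/γ²) = √(1 − 1/2.65²) = 0.92607
Dilated lifetime: Δt = γτ₀ = 2.65 × 0.263 ns = 0.69695 ns
d = vΔt = 0.92607c × 0.69695 ns = 2.7763×10^8 m/s × 6.9695×10^-10 s = 0.193 m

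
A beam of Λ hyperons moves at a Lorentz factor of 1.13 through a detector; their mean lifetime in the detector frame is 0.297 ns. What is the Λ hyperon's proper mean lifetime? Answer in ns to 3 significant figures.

τ₀ ≈ 0.263 ns

γ = 1.13 (given)
Proper time: τ₀ = Δt/γ = 0.297/1.13 = 0.263 ns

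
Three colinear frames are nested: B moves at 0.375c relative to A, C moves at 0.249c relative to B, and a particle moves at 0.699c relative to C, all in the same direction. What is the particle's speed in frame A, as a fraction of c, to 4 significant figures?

u ≈ 0.9076c

Compose boost 2: (0.249 + 0.375)/(1 + 0.249×0.375) = 0.6240/1.09337 = 0.570710
Compose boost 3: (0.699 + 0.570710)/(1 + 0.699×0.570710) = 1.26971/1.39893 = 0.9076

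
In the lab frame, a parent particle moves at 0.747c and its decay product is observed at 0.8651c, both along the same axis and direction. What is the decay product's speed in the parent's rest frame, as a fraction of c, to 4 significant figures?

u' ≈ 0.3338c

Inverse velocity addition: u' = (u − v)/(1 − uv/c²)
= (0.8651 − 0.747)/(1 − 0.8651×0.747) = 0.1181/0.353770 = 0.3338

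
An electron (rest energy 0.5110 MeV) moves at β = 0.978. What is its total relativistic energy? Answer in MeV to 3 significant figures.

E ≈ 2.45 MeV

γ = 1/√(1 − 0.978²) = 4.7938
E = γm₀c² = 4.7938 × 0.5110 MeV = 2.45 MeV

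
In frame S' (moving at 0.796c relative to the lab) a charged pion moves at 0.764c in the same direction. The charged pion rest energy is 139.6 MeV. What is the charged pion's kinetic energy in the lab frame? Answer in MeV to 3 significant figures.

u_lab = (0.764 + 0.796)/(1 + 0.764×0.796) = 0.970062
γ = 1/√(1 − 0.970062²) = 4.1177
K = (γ − 1)m₀c² = (4.1177 − 1) × 139.6 = 3.1177 × 139.6 = 435 MeV

K ≈ 435 MeV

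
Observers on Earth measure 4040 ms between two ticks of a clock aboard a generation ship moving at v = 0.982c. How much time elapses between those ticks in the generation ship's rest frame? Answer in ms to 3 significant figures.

γ = 1/√(1 − 0.982²) = 5.2943
Proper time: τ₀ = Δt/γ = 4040/5.2943 = 763 ms

τ₀ ≈ 763 ms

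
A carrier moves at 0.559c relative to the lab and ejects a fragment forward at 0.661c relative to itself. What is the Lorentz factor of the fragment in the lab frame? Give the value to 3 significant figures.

u_lab = (0.661 + 0.559)/(1 + 0.661×0.559) = 1.220/1.36950 = 0.890837
γ = 1/√(1 − 0.890837²) = 2.20

γ ≈ 2.20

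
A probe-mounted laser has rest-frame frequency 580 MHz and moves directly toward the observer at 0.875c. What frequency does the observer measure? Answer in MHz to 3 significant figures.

f_obs ≈ 2250 MHz

Relativistic Doppler: f_obs = f_src √((1+β)/(1−β))
= 580 × √(1.8750/0.12500) = 580 × 3.8730 = 2250 MHz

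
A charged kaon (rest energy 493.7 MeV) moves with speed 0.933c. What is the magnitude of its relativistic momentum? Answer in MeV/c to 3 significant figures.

γ = 1/√(1 − 0.933²) = 2.7787
p = γβm₀c = 2.7787 × 0.933 × 493.7 MeV/c = 1280 MeV/c

p ≈ 1280 MeV/c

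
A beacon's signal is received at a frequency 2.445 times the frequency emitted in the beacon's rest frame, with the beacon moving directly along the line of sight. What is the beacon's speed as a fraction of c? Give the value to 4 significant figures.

β ≈ 0.7134

f_obs/f_src = √((1+β)/(1−β)) = 2.445  ⇒  (1+β)/(1−β) = 5.97802
β = |1 − D²|/(1 + D²) = |1 − 5.97802|/(1 + 5.97802) = 0.7134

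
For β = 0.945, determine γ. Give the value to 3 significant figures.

γ = 1/√(1 − β²) = 1/√(1 − 0.945²) = 1/√(0.10698) = 3.06

γ ≈ 3.06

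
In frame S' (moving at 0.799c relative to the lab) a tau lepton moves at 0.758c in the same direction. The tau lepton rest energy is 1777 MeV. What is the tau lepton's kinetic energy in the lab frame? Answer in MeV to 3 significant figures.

K ≈ 5500 MeV

u_lab = (0.758 + 0.799)/(1 + 0.758×0.799) = 0.969706
γ = 1/√(1 − 0.969706²) = 4.0937
K = (γ − 1)m₀c² = (4.0937 − 1) × 1777 = 3.0937 × 1777 = 5500 MeV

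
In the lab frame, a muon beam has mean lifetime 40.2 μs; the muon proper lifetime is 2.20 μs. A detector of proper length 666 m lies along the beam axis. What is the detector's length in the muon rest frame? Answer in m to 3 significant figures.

L ≈ 36.4 m

Time dilation ⇒ γ = Δt/τ₀ = 40.2/2.20 = 18.273
Length contraction: L = L₀/γ = 666/18.273 = 36.4 m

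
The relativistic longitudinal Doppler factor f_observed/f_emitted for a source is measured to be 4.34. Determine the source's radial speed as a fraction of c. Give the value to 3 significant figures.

β ≈ 0.899

f_obs/f_src = √((1+β)/(1−β)) = 4.34  ⇒  (1+β)/(1−β) = 18.836
β = |1 − D²|/(1 + D²) = |1 − 18.836|/(1 + 18.836) = 0.899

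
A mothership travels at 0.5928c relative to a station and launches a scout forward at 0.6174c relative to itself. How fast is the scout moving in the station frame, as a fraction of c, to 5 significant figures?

u ≈ 0.88595c

Compose boost 2: (0.6174 + 0.5928)/(1 + 0.6174×0.5928) = 1.2102/1.365995 = 0.88595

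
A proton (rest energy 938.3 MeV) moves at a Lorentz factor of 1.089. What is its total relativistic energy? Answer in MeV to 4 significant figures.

γ = 1.089 (given)
E = γm₀c² = 1.089 × 938.3 MeV = 1022 MeV

E ≈ 1022 MeV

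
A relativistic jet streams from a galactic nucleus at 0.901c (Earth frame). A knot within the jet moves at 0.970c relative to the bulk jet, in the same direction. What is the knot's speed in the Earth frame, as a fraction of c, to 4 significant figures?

Relativistic velocity addition: u = (u' + v)/(1 + u'v/c²)
= (0.970 + 0.901)/(1 + 0.970×0.901) = 1.871/1.87397 = 0.9984

u ≈ 0.9984c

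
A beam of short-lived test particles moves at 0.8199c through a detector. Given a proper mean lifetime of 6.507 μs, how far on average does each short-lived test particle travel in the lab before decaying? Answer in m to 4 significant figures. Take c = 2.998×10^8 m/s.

γ = 1/√(1 − 0.8199²) = 1.74670
Dilated lifetime: Δt = γτ₀ = 1.74670 × 6.507 μs = 11.3658 μs
d = vΔt = 0.8199c × 11.3658 μs = 2.45806×10^8 m/s × 1.13658×10^-5 s = 2794 m

d ≈ 2794 m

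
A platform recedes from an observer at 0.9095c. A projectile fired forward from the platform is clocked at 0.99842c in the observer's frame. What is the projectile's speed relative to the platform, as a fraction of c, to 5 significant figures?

u' ≈ 0.96718c

Inverse velocity addition: u' = (u − v)/(1 − uv/c²)
= (0.99842 − 0.9095)/(1 − 0.99842×0.9095) = 0.088920/0.09193701 = 0.96718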